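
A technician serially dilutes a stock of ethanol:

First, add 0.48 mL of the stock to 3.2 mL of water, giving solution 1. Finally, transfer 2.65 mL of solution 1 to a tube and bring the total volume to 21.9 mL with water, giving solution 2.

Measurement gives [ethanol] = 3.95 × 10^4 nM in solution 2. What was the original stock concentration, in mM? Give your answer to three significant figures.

2.50 mM

Step 1: 0.48 mL + 3.2 mL = 3.68 mL total → factor 3.68/0.48 = 7.6667
Step 2: 2.65 mL brought to 21.9 mL → factor 21.9/2.65 = 8.2642
Overall dilution factor = 7.6667 × 8.2642 = 63.358
Stock = 3.95 × 10^4 nM × 63.358 = 2.503 × 10^6 nM = 2.50 mM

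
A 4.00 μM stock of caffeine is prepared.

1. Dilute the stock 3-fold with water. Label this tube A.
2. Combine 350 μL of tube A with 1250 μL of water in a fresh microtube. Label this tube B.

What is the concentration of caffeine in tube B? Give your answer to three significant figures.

Step 1: 3-fold → factor 3
Step 2: 350 μL + 1250 μL = 1600 μL total → factor 1600/350 = 4.5714
Overall dilution factor = 3 × 4.5714 = 13.714
Final = 4.00 μM / 13.714 = 0.292 μM

0.292 μM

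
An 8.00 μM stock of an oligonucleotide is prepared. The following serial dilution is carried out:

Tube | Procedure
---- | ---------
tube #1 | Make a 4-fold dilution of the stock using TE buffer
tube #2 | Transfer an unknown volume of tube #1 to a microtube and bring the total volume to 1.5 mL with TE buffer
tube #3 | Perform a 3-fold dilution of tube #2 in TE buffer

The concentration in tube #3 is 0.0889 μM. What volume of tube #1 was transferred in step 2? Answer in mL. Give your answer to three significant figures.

0.200 mL

Step 1: 4-fold → factor 4
Step 2: v brought to 1.5 mL → factor = 1.5 mL/v
Step 3: 3-fold → factor 3
Product of known-step factors = 12
Overall factor = 8.00 μM / (0.0889 μM) = 89.989
Step-2 factor = 89.989 / 12 = 7.4991
v = 1.5 mL / 7.4991 = 0.200 mL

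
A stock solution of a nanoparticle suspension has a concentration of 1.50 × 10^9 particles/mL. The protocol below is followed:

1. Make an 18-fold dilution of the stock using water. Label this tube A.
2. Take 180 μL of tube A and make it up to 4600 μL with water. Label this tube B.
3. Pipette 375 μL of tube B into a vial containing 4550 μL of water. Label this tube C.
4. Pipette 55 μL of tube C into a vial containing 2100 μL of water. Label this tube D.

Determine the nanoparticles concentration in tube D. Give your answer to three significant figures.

Step 1: 18-fold → factor 18
Step 2: 180 μL brought to 4600 μL → factor 4600/180 = 25.556
Step 3: 375 μL + 4550 μL = 4925 μL total → factor 4925/375 = 13.133
Step 4: 55 μL + 2100 μL = 2155 μL total → factor 2155/55 = 39.182
Overall dilution factor = 18 × 25.556 × 13.133 × 39.182 = 2.3671 × 10^5
Final = 1.50 × 10^9 particles/mL / 2.3671 × 10^5 = 6.34 × 10^3 particles/mL

6.34 × 10^3 particles/mL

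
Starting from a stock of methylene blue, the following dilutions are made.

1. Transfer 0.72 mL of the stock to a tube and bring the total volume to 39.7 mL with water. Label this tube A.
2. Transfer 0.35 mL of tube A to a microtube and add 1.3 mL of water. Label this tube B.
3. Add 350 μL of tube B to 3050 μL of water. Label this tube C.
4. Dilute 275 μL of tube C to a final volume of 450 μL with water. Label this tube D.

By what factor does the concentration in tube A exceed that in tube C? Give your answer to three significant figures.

Step 1: 0.72 mL brought to 39.7 mL → factor 39.7/0.72 = 55.139
Step 2: 0.35 mL + 1.3 mL = 1.65 mL total → factor 1.65/0.35 = 4.7143
Step 3: 350 μL + 3050 μL = 3400 μL total → factor 3400/350 = 9.7143
Dilution factor to tube A = 55.139; to tube C = 2525.1
[tube A]/[tube C] = (factor to tube C)/(factor to tube A) = 2525.1/55.139 = 45.8

45.8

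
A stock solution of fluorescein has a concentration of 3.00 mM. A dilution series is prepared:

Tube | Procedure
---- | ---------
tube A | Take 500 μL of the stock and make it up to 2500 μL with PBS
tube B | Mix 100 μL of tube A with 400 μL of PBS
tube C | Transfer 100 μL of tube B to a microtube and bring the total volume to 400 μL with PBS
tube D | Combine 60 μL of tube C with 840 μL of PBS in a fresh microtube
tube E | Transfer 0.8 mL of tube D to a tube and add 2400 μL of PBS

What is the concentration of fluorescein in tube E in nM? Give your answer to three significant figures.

500 nM

Step 1: 500 μL brought to 2500 μL → factor 2500/500 = 5
Step 2: 100 μL + 400 μL = 500 μL total → factor 500/100 = 5
Step 3: 100 μL brought to 400 μL → factor 400/100 = 4
Step 4: 60 μL + 840 μL = 900 μL total → factor 900/60 = 15
Step 5: 0.8 mL + 2400 μL = 3.2 mL total → factor 3.2/0.8 = 4
Overall dilution factor = 5 × 5 × 4 × 15 × 4 = 6000
Final = 3.00 mM / 6000 = 0.0005000 mM = 500 nM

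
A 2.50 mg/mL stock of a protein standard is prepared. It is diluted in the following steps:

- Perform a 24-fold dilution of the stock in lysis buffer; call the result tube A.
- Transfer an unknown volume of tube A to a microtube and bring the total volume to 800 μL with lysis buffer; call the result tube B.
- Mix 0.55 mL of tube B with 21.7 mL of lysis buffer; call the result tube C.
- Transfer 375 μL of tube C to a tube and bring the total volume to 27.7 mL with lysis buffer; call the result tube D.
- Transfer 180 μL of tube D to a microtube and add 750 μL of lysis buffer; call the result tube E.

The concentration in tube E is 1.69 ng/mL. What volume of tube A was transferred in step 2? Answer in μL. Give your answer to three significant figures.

Step 1: 24-fold → factor 24
Step 2: v brought to 800 μL → factor = 800 μL/v
Step 3: 0.55 mL + 21.7 mL = 22.25 mL total → factor 22.25/0.55 = 40.455
Step 4: 375 μL brought to 27.7 mL → factor 27700/375 = 73.867
Step 5: 180 μL + 750 μL = 930 μL total → factor 930/180 = 5.1667
Product of known-step factors = 3.7054 × 10^5
Overall factor = 2.50 mg/mL / (1.69 ng/mL) = 1.4793 × 10^6
Step-2 factor = 1.4793 × 10^6 / 3.7054 × 10^5 = 3.9922
v = 800 μL / 3.9922 = 200 μL

200 μL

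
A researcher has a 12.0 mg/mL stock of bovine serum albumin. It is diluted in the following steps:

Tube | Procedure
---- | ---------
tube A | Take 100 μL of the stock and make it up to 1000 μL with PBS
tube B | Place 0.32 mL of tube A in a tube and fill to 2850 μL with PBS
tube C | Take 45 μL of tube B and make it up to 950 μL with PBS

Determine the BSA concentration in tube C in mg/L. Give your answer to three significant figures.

Step 1: 100 μL brought to 1000 μL → factor 1000/100 = 10
Step 2: 0.32 mL brought to 2850 μL → factor 2.85/0.32 = 8.9062
Step 3: 45 μL brought to 950 μL → factor 950/45 = 21.111
Overall dilution factor = 10 × 8.9062 × 21.111 = 1880.2
Final = 12.0 mg/mL / 1880.2 = 0.006382 mg/mL = 6.38 mg/L

6.38 mg/L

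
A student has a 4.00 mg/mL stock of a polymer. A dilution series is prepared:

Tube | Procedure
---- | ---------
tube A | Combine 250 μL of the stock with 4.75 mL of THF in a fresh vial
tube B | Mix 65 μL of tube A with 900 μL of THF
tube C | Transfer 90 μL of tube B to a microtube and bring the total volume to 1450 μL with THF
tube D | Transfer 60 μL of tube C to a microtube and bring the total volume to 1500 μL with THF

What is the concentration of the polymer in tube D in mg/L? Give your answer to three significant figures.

0.0334 mg/L

Step 1: 250 μL + 4.75 mL = 5000 μL total → factor 5000/250 = 20
Step 2: 65 μL + 900 μL = 965 μL total → factor 965/65 = 14.846
Step 3: 90 μL brought to 1450 μL → factor 1450/90 = 16.111
Step 4: 60 μL brought to 1500 μL → factor 1500/60 = 25
Overall dilution factor = 20 × 14.846 × 16.111 × 25 = 1.1959 × 10^5
Final = 4.00 mg/mL / 1.1959 × 10^5 = 3.345 × 10^-5 mg/mL = 0.0334 mg/L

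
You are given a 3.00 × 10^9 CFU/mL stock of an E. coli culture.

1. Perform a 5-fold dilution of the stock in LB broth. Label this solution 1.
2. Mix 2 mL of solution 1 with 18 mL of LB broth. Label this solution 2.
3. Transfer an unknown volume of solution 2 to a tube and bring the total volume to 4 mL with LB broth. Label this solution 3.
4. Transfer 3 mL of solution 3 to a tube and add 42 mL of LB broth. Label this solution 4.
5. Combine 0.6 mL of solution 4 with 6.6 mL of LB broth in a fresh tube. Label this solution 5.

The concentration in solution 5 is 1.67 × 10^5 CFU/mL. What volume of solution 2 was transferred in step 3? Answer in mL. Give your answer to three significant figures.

Step 1: 5-fold → factor 5
Step 2: 2 mL + 18 mL = 20 mL total → factor 20/2 = 10
Step 3: v brought to 4 mL → factor = 4 mL/v
Step 4: 3 mL + 42 mL = 45 mL total → factor 45/3 = 15
Step 5: 0.6 mL + 6.6 mL = 7.2 mL total → factor 7.2/0.6 = 12
Product of known-step factors = 9000
Overall factor = 3.00 × 10^9 CFU/mL / (1.67 × 10^5 CFU/mL) = 17964
Step-3 factor = 17964 / 9000 = 1.996
v = 4 mL / 1.996 = 2.00 mL

2.00 mL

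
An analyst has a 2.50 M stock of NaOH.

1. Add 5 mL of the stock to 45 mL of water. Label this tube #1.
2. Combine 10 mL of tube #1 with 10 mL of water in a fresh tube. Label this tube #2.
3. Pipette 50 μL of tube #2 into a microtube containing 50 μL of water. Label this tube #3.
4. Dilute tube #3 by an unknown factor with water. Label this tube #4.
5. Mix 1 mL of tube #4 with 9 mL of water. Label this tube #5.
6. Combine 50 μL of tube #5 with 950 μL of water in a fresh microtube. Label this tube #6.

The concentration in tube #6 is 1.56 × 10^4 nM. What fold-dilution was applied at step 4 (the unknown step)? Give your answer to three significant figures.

20.0-fold

Step 1: 5 mL + 45 mL = 50 mL total → factor 50/5 = 10
Step 2: 10 mL + 10 mL = 20 mL total → factor 20/10 = 2
Step 3: 50 μL + 50 μL = 100 μL total → factor 100/50 = 2
Step 4: unknown factor x
Step 5: 1 mL + 9 mL = 10 mL total → factor 10/1 = 10
Step 6: 50 μL + 950 μL = 1000 μL total → factor 1000/50 = 20
Product of known-step factors = 8000
Overall factor = 2.50 M / (1.56 × 10^4 nM) = 1.6026 × 10^5
x = 1.6026 × 10^5 / 8000 = 20.0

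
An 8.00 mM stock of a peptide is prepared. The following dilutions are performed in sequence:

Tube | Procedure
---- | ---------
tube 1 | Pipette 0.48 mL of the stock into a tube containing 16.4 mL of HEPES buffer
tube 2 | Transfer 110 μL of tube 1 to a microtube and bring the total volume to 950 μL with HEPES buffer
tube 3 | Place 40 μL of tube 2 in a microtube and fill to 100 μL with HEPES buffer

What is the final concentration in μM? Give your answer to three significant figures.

Step 1: 0.48 mL + 16.4 mL = 16.88 mL total → factor 16.88/0.48 = 35.167
Step 2: 110 μL brought to 950 μL → factor 950/110 = 8.6364
Step 3: 40 μL brought to 100 μL → factor 100/40 = 2.5
Overall dilution factor = 35.167 × 8.6364 × 2.5 = 759.28
Final = 8.00 mM / 759.28 = 0.01054 mM = 10.5 μM

10.5 μM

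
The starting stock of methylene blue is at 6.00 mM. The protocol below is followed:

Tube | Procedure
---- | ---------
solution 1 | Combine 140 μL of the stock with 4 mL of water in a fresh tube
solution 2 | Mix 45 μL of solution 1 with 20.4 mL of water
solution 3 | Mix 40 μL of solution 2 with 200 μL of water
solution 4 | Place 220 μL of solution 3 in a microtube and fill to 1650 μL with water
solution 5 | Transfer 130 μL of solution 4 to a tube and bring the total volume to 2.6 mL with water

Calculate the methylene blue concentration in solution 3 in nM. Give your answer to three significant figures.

74.4 nM

Step 1: 140 μL + 4 mL = 4140 μL total → factor 4140/140 = 29.571
Step 2: 45 μL + 20.4 mL = 20445 μL total → factor 20445/45 = 454.33
Step 3: 40 μL + 200 μL = 240 μL total → factor 240/40 = 6
Dilution factor through solution 3 = 29.571 × 454.33 × 6 = 80612
[solution 3] = 6.00 mM / 80612 = 7.443 × 10^-5 mM = 74.4 nM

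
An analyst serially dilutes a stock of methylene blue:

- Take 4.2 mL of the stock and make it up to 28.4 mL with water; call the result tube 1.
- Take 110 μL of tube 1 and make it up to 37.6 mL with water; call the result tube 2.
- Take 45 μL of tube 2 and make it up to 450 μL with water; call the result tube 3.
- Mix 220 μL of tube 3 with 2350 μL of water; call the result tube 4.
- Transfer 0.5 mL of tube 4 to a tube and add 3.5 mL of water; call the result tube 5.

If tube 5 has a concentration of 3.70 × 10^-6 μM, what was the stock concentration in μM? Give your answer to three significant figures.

7.99 μM

Step 1: 4.2 mL brought to 28.4 mL → factor 28.4/4.2 = 6.7619
Step 2: 110 μL brought to 37.6 mL → factor 37600/110 = 341.82
Step 3: 45 μL brought to 450 μL → factor 450/45 = 10
Step 4: 220 μL + 2350 μL = 2570 μL total → factor 2570/220 = 11.682
Step 5: 0.5 mL + 3.5 mL = 4 mL total → factor 4/0.5 = 8
Overall dilution factor = 6.7619 × 341.82 × 10 × 11.682 × 8 = 2.1601 × 10^6
Stock = 3.70 × 10^-6 μM × 2.1601 × 10^6 = 7.99 μM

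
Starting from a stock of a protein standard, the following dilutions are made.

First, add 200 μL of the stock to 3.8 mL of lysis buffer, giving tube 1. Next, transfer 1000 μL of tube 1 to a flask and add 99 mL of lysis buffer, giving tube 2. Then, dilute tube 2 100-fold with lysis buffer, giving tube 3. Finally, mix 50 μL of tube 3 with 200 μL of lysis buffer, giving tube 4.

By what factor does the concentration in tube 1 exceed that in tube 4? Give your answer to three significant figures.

5.00 × 10^4

Step 1: 200 μL + 3.8 mL = 4000 μL total → factor 4000/200 = 20
Step 2: 1000 μL + 99 mL = 1 × 10^5 μL total → factor 1 × 10^5/1000 = 100
Step 3: 100-fold → factor 100
Step 4: 50 μL + 200 μL = 250 μL total → factor 250/50 = 5
Dilution factor to tube 1 = 20; to tube 4 = 1 × 10^6
[tube 1]/[tube 4] = (factor to tube 4)/(factor to tube 1) = 1 × 10^6/20 = 5.00 × 10^4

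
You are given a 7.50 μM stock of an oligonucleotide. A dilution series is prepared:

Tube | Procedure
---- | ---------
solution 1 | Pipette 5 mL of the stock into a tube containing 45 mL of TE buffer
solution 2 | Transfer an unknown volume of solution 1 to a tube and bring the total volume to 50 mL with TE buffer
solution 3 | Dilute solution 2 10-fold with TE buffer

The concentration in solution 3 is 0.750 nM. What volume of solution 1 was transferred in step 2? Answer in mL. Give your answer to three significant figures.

Step 1: 5 mL + 45 mL = 50 mL total → factor 50/5 = 10
Step 2: v brought to 50 mL → factor = 50 mL/v
Step 3: 10-fold → factor 10
Product of known-step factors = 100
Overall factor = 7.50 μM / (0.750 nM) = 10000
Step-2 factor = 10000 / 100 = 100
v = 50 mL / 100 = 0.500 mL

0.500 mL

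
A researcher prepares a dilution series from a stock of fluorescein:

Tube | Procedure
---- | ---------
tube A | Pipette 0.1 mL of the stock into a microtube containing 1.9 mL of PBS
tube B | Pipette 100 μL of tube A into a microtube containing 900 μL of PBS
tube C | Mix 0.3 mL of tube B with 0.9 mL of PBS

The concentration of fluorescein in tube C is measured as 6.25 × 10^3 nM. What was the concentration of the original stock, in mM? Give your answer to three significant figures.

Step 1: 0.1 mL + 1.9 mL = 2 mL total → factor 2/0.1 = 20
Step 2: 100 μL + 900 μL = 1000 μL total → factor 1000/100 = 10
Step 3: 0.3 mL + 0.9 mL = 1.2 mL total → factor 1.2/0.3 = 4
Overall dilution factor = 20 × 10 × 4 = 800
Stock = 6.25 × 10^3 nM × 800 = 5.000 × 10^6 nM = 5.00 mM

5.00 mM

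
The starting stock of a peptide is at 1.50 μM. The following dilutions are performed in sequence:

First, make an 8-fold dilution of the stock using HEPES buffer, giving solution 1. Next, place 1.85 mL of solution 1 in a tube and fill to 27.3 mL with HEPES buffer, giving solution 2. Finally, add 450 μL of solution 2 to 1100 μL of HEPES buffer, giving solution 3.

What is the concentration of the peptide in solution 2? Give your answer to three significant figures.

Step 1: 8-fold → factor 8
Step 2: 1.85 mL brought to 27.3 mL → factor 27.3/1.85 = 14.757
Dilution factor through solution 2 = 8 × 14.757 = 118.05
[solution 2] = 1.50 μM / 118.05 = 0.0127 μM

0.0127 μM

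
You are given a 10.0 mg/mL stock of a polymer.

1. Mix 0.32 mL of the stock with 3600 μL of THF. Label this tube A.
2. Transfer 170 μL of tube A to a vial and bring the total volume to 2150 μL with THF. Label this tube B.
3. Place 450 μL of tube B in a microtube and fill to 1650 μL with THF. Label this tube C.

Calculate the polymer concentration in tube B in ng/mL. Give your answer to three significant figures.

6.45 × 10^4 ng/mL

Step 1: 0.32 mL + 3600 μL = 3.92 mL total → factor 3.92/0.32 = 12.25
Step 2: 170 μL brought to 2150 μL → factor 2150/170 = 12.647
Dilution factor through tube B = 12.25 × 12.647 = 154.93
[tube B] = 10.0 mg/mL / 154.93 = 0.06455 mg/mL = 6.45 × 10^4 ng/mL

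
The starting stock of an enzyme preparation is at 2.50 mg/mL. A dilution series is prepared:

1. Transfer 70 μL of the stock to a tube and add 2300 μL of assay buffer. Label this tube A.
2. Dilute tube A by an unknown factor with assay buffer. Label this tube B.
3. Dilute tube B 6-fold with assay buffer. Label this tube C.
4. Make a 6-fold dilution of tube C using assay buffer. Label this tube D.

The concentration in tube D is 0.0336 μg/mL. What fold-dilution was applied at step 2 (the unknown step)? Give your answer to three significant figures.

Step 1: 70 μL + 2300 μL = 2370 μL total → factor 2370/70 = 33.857
Step 2: unknown factor x
Step 3: 6-fold → factor 6
Step 4: 6-fold → factor 6
Product of known-step factors = 1218.9
Overall factor = 2.50 mg/mL / (0.0336 μg/mL) = 74405
x = 74405 / 1218.9 = 61.0

61.0-fold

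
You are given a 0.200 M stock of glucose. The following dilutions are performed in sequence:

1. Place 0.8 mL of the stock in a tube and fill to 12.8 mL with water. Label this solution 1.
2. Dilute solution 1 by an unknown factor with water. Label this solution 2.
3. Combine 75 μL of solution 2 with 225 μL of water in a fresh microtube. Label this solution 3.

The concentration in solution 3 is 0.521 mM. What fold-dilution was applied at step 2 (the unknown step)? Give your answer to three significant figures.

6.00-fold

Step 1: 0.8 mL brought to 12.8 mL → factor 12.8/0.8 = 16
Step 2: unknown factor x
Step 3: 75 μL + 225 μL = 300 μL total → factor 300/75 = 4
Product of known-step factors = 64
Overall factor = 0.200 M / (0.521 mM) = 383.88
x = 383.88 / 64 = 6.00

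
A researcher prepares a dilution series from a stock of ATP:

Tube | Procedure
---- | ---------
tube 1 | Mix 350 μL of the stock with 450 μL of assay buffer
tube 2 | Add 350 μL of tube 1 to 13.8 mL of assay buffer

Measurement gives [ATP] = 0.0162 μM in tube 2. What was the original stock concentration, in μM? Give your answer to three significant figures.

Step 1: 350 μL + 450 μL = 800 μL total → factor 800/350 = 2.2857
Step 2: 350 μL + 13.8 mL = 14150 μL total → factor 14150/350 = 40.429
Overall dilution factor = 2.2857 × 40.429 = 92.408
Stock = 0.0162 μM × 92.408 = 1.50 μM

1.50 μM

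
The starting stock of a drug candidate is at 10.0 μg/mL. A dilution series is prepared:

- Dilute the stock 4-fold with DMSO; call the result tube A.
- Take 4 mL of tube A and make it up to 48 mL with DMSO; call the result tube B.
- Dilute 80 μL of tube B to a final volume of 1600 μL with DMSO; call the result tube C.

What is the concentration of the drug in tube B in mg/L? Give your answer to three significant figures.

Step 1: 4-fold → factor 4
Step 2: 4 mL brought to 48 mL → factor 48/4 = 12
Dilution factor through tube B = 4 × 12 = 48
[tube B] = 10.0 μg/mL / 48 = 0.2083 μg/mL = 0.208 mg/L

0.208 mg/L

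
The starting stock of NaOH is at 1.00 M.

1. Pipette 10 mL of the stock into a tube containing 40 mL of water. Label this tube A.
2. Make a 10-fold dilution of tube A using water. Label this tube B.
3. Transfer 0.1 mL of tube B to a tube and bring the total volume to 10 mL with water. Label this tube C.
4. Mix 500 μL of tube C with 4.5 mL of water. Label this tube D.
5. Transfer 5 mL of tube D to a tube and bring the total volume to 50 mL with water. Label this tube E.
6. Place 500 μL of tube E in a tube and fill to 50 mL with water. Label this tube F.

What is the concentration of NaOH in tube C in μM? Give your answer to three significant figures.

200 μM

Step 1: 10 mL + 40 mL = 50 mL total → factor 50/10 = 5
Step 2: 10-fold → factor 10
Step 3: 0.1 mL brought to 10 mL → factor 10/0.1 = 100
Dilution factor through tube C = 5 × 10 × 100 = 5000
[tube C] = 1.00 M / 5000 = 0.0002000 M = 200 μM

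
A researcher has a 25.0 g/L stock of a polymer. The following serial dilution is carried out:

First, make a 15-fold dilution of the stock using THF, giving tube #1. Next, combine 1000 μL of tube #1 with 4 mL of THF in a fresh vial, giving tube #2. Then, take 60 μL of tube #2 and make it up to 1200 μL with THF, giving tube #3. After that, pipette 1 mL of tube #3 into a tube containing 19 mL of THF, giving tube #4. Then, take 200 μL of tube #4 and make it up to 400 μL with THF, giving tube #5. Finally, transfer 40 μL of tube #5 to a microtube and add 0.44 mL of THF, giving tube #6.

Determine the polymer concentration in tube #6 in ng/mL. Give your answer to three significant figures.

Step 1: 15-fold → factor 15
Step 2: 1000 μL + 4 mL = 5000 μL total → factor 5000/1000 = 5
Step 3: 60 μL brought to 1200 μL → factor 1200/60 = 20
Step 4: 1 mL + 19 mL = 20 mL total → factor 20/1 = 20
Step 5: 200 μL brought to 400 μL → factor 400/200 = 2
Step 6: 40 μL + 0.44 mL = 480 μL total → factor 480/40 = 12
Overall dilution factor = 15 × 5 × 20 × 20 × 2 × 12 = 7.2 × 10^5
Final = 25.0 g/L / 7.2 × 10^5 = 3.472 × 10^-5 g/L = 34.7 ng/mL

34.7 ng/mL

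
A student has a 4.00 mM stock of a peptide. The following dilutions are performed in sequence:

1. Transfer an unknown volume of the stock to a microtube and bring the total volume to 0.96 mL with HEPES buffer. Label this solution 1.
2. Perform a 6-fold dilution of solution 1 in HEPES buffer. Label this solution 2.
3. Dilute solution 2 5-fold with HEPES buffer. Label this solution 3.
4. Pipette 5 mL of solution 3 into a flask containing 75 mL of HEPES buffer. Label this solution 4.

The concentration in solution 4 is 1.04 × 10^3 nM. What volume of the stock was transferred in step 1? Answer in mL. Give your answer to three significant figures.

Step 1: v brought to 0.96 mL → factor = 0.96 mL/v
Step 2: 6-fold → factor 6
Step 3: 5-fold → factor 5
Step 4: 5 mL + 75 mL = 80 mL total → factor 80/5 = 16
Product of known-step factors = 480
Overall factor = 4.00 mM / (1.04 × 10^3 nM) = 3846.2
Step-1 factor = 3846.2 / 480 = 8.0128
v = 0.96 mL / 8.0128 = 0.120 mL

0.120 mL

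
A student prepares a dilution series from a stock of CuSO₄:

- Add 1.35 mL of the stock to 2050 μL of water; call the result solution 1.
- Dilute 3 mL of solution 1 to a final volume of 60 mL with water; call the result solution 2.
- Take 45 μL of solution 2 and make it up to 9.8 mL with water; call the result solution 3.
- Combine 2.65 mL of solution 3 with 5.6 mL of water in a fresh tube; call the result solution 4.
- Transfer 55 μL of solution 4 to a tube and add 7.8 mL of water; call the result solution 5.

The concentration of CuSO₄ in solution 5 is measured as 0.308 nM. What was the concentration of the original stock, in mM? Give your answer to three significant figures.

1.50 mM

Step 1: 1.35 mL + 2050 μL = 3.4 mL total → factor 3.4/1.35 = 2.5185
Step 2: 3 mL brought to 60 mL → factor 60/3 = 20
Step 3: 45 μL brought to 9.8 mL → factor 9800/45 = 217.78
Step 4: 2.65 mL + 5.6 mL = 8.25 mL total → factor 8.25/2.65 = 3.1132
Step 5: 55 μL + 7.8 mL = 7855 μL total → factor 7855/55 = 142.82
Overall dilution factor = 2.5185 × 20 × 217.78 × 3.1132 × 142.82 = 4.8773 × 10^6
Stock = 0.308 nM × 4.8773 × 10^6 = 1.502 × 10^6 nM = 1.50 mM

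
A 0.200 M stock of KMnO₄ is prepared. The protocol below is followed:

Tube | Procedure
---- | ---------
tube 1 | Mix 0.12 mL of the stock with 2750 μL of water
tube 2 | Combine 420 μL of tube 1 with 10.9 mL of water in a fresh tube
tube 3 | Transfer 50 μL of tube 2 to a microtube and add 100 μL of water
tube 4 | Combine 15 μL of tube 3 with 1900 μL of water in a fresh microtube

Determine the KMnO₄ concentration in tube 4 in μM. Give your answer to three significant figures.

0.810 μM

Step 1: 0.12 mL + 2750 μL = 2.87 mL total → factor 2.87/0.12 = 23.917
Step 2: 420 μL + 10.9 mL = 11320 μL total → factor 11320/420 = 26.952
Step 3: 50 μL + 100 μL = 150 μL total → factor 150/50 = 3
Step 4: 15 μL + 1900 μL = 1915 μL total → factor 1915/15 = 127.67
Overall dilution factor = 23.917 × 26.952 × 3 × 127.67 = 2.4689 × 10^5
Final = 0.200 M / 2.4689 × 10^5 = 8.101 × 10^-7 M = 0.810 μM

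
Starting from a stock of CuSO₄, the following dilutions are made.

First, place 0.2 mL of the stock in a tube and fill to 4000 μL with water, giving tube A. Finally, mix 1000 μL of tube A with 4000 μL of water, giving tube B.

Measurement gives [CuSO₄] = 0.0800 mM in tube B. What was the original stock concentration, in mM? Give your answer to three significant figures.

Step 1: 0.2 mL brought to 4000 μL → factor 4/0.2 = 20
Step 2: 1000 μL + 4000 μL = 5000 μL total → factor 5000/1000 = 5
Overall dilution factor = 20 × 5 = 100
Stock = 0.0800 mM × 100 = 8.00 mM

8.00 mM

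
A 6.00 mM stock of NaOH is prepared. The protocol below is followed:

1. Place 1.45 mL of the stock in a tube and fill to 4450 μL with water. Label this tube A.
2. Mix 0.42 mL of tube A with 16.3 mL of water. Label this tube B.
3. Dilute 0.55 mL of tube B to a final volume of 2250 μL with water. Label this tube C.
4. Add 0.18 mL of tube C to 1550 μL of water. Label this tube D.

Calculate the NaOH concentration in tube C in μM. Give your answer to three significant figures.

12.0 μM

Step 1: 1.45 mL brought to 4450 μL → factor 4.45/1.45 = 3.069
Step 2: 0.42 mL + 16.3 mL = 16.72 mL total → factor 16.72/0.42 = 39.81
Step 3: 0.55 mL brought to 2250 μL → factor 2.25/0.55 = 4.0909
Dilution factor through tube C = 3.069 × 39.81 × 4.0909 = 499.8
[tube C] = 6.00 mM / 499.8 = 0.01200 mM = 12.0 μM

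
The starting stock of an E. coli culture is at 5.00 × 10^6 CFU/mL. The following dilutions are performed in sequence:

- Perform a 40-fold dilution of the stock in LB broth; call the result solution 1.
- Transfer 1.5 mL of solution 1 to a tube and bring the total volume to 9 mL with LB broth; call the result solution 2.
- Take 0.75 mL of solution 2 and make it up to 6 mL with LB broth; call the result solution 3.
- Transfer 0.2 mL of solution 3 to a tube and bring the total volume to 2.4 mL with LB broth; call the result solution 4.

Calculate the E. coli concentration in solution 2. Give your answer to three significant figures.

2.08 × 10^4 CFU/mL

Step 1: 40-fold → factor 40
Step 2: 1.5 mL brought to 9 mL → factor 9/1.5 = 6
Dilution factor through solution 2 = 40 × 6 = 240
[solution 2] = 5.00 × 10^6 CFU/mL / 240 = 2.08 × 10^4 CFU/mL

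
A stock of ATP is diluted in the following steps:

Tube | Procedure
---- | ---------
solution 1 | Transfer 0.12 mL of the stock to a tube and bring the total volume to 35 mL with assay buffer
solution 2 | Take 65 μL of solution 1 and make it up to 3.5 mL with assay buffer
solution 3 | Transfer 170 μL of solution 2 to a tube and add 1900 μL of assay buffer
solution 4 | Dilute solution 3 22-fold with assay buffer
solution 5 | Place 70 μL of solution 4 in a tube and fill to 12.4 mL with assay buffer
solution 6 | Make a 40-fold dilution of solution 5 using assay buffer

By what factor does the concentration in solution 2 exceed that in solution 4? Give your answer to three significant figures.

268

Step 1: 0.12 mL brought to 35 mL → factor 35/0.12 = 291.67
Step 2: 65 μL brought to 3.5 mL → factor 3500/65 = 53.846
Step 3: 170 μL + 1900 μL = 2070 μL total → factor 2070/170 = 12.176
Step 4: 22-fold → factor 22
Dilution factor to solution 2 = 15705; to solution 4 = 4.2071 × 10^6
[solution 2]/[solution 4] = (factor to solution 4)/(factor to solution 2) = 4.2071 × 10^6/15705 = 268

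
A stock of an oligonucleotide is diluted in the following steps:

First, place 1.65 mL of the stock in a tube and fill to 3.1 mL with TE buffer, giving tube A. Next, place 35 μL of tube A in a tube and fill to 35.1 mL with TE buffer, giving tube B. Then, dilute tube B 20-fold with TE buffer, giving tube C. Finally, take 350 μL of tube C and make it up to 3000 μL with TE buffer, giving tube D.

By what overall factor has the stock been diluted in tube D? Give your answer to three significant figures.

Step 1: 1.65 mL brought to 3.1 mL → factor 3.1/1.65 = 1.8788
Step 2: 35 μL brought to 35.1 mL → factor 35100/35 = 1002.9
Step 3: 20-fold → factor 20
Step 4: 350 μL brought to 3000 μL → factor 3000/350 = 8.5714
Overall dilution factor = 1.8788 × 1002.9 × 20 × 8.5714 = 3.23 × 10^5

3.23 × 10^5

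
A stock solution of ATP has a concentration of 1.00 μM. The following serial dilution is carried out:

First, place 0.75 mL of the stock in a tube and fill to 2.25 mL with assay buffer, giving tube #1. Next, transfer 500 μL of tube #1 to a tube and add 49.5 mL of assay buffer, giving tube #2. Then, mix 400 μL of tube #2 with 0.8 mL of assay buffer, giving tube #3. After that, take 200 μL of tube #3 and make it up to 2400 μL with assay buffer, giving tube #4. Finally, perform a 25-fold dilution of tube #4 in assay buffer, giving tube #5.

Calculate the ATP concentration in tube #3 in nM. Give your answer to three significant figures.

1.11 nM

Step 1: 0.75 mL brought to 2.25 mL → factor 2.25/0.75 = 3
Step 2: 500 μL + 49.5 mL = 50000 μL total → factor 50000/500 = 100
Step 3: 400 μL + 0.8 mL = 1200 μL total → factor 1200/400 = 3
Dilution factor through tube #3 = 3 × 100 × 3 = 900
[tube #3] = 1.00 μM / 900 = 0.001111 μM = 1.11 nM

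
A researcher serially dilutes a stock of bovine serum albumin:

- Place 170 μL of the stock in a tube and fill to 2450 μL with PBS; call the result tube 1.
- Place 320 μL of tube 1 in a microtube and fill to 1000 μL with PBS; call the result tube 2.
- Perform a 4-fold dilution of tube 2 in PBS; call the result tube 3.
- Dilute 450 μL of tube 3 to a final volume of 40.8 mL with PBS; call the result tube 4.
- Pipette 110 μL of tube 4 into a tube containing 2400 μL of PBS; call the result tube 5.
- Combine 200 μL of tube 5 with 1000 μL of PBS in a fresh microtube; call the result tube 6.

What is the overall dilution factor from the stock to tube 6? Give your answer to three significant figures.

Step 1: 170 μL brought to 2450 μL → factor 2450/170 = 14.412
Step 2: 320 μL brought to 1000 μL → factor 1000/320 = 3.125
Step 3: 4-fold → factor 4
Step 4: 450 μL brought to 40.8 mL → factor 40800/450 = 90.667
Step 5: 110 μL + 2400 μL = 2510 μL total → factor 2510/110 = 22.818
Step 6: 200 μL + 1000 μL = 1200 μL total → factor 1200/200 = 6
Overall dilution factor = 14.412 × 3.125 × 4 × 90.667 × 22.818 × 6 = 2.2362 × 10^6

2.24 × 10^6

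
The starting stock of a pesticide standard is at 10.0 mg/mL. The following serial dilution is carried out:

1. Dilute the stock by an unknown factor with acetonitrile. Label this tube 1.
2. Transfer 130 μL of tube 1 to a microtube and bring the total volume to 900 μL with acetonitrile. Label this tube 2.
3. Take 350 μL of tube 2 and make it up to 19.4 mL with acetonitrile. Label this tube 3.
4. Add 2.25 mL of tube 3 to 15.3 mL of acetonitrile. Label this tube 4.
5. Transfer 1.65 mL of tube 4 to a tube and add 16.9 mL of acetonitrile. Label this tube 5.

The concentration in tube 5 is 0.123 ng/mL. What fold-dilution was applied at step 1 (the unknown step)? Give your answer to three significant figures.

2.42 × 10^3-fold

Step 1: unknown factor x
Step 2: 130 μL brought to 900 μL → factor 900/130 = 6.9231
Step 3: 350 μL brought to 19.4 mL → factor 19400/350 = 55.429
Step 4: 2.25 mL + 15.3 mL = 17.55 mL total → factor 17.55/2.25 = 7.8
Step 5: 1.65 mL + 16.9 mL = 18.55 mL total → factor 18.55/1.65 = 11.242
Product of known-step factors = 33650
Overall factor = 10.0 mg/mL / (0.123 ng/mL) = 8.1301 × 10^7
x = 8.1301 × 10^7 / 33650 = 2.42 × 10^3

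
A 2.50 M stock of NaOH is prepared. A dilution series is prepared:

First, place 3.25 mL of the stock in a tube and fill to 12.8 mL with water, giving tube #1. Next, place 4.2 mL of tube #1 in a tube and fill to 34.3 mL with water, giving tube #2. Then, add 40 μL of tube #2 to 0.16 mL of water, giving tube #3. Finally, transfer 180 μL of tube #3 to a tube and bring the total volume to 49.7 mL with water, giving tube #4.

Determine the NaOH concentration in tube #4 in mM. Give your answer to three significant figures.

0.0563 mM

Step 1: 3.25 mL brought to 12.8 mL → factor 12.8/3.25 = 3.9385
Step 2: 4.2 mL brought to 34.3 mL → factor 34.3/4.2 = 8.1667
Step 3: 40 μL + 0.16 mL = 200 μL total → factor 200/40 = 5
Step 4: 180 μL brought to 49.7 mL → factor 49700/180 = 276.11
Overall dilution factor = 3.9385 × 8.1667 × 5 × 276.11 = 44404
Final = 2.50 M / 44404 = 5.630 × 10^-5 M = 0.0563 mM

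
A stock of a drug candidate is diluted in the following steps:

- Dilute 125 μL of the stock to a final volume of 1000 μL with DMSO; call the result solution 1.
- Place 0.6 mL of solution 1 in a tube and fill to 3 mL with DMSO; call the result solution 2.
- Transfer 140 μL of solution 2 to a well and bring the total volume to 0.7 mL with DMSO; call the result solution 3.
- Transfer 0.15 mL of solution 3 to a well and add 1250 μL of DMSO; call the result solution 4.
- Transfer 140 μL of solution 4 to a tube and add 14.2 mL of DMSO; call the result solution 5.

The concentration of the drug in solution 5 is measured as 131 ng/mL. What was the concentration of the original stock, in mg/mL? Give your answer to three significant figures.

Step 1: 125 μL brought to 1000 μL → factor 1000/125 = 8
Step 2: 0.6 mL brought to 3 mL → factor 3/0.6 = 5
Step 3: 140 μL brought to 0.7 mL → factor 700/140 = 5
Step 4: 0.15 mL + 1250 μL = 1.4 mL total → factor 1.4/0.15 = 9.3333
Step 5: 140 μL + 14.2 mL = 14340 μL total → factor 14340/140 = 102.43
Overall dilution factor = 8 × 5 × 5 × 9.3333 × 102.43 = 1.912 × 10^5
Stock = 131 ng/mL × 1.912 × 10^5 = 2.505 × 10^7 ng/mL = 25.0 mg/mL

25.0 mg/mL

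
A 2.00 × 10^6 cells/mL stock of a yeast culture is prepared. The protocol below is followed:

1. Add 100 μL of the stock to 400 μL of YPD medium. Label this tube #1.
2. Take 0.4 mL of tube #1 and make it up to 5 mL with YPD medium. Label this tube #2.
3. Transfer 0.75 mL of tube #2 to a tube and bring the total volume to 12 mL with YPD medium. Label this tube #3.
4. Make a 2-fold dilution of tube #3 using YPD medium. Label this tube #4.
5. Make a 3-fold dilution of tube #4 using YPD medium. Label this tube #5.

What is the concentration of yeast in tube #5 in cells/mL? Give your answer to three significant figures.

Step 1: 100 μL + 400 μL = 500 μL total → factor 500/100 = 5
Step 2: 0.4 mL brought to 5 mL → factor 5/0.4 = 12.5
Step 3: 0.75 mL brought to 12 mL → factor 12/0.75 = 16
Step 4: 2-fold → factor 2
Step 5: 3-fold → factor 3
Overall dilution factor = 5 × 12.5 × 16 × 2 × 3 = 6000
Final = 2.00 × 10^6 cells/mL / 6000 = 333 cells/mL

333 cells/mL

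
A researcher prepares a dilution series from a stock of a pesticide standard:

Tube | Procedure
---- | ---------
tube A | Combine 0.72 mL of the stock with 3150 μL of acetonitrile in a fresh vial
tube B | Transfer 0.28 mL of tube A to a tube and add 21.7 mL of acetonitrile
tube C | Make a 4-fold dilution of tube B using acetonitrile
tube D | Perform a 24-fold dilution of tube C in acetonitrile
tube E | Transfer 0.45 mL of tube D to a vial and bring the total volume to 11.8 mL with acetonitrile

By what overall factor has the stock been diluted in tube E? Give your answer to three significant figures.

Step 1: 0.72 mL + 3150 μL = 3.87 mL total → factor 3.87/0.72 = 5.375
Step 2: 0.28 mL + 21.7 mL = 21.98 mL total → factor 21.98/0.28 = 78.5
Step 3: 4-fold → factor 4
Step 4: 24-fold → factor 24
Step 5: 0.45 mL brought to 11.8 mL → factor 11.8/0.45 = 26.222
Overall dilution factor = 5.375 × 78.5 × 4 × 24 × 26.222 = 1.0622 × 10^6

1.06 × 10^6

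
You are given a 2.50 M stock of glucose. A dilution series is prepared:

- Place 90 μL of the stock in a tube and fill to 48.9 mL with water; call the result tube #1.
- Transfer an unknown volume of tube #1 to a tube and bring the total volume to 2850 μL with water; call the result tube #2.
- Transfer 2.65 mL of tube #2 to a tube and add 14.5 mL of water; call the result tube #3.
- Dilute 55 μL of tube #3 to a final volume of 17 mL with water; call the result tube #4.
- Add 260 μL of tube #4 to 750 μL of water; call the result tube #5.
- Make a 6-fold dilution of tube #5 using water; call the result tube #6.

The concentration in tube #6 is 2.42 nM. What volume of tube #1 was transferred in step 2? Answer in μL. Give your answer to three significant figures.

Step 1: 90 μL brought to 48.9 mL → factor 48900/90 = 543.33
Step 2: v brought to 2850 μL → factor = 2850 μL/v
Step 3: 2.65 mL + 14.5 mL = 17.15 mL total → factor 17.15/2.65 = 6.4717
Step 4: 55 μL brought to 17 mL → factor 17000/55 = 309.09
Step 5: 260 μL + 750 μL = 1010 μL total → factor 1010/260 = 3.8846
Step 6: 6-fold → factor 6
Product of known-step factors = 2.5332 × 10^7
Overall factor = 2.50 M / (2.42 nM) = 1.0331 × 10^9
Step-2 factor = 1.0331 × 10^9 / 2.5332 × 10^7 = 40.781
v = 2850 μL / 40.781 = 69.9 μL

69.9 μL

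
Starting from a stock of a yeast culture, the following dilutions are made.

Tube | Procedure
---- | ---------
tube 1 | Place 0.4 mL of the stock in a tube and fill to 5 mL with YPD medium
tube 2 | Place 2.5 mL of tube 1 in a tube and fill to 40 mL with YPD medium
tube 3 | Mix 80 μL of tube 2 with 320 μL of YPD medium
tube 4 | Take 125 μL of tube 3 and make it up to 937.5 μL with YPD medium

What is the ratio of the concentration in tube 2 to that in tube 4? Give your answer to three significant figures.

Step 1: 0.4 mL brought to 5 mL → factor 5/0.4 = 12.5
Step 2: 2.5 mL brought to 40 mL → factor 40/2.5 = 16
Step 3: 80 μL + 320 μL = 400 μL total → factor 400/80 = 5
Step 4: 125 μL brought to 937.5 μL → factor 937.5/125 = 7.5
Dilution factor to tube 2 = 200; to tube 4 = 7500
[tube 2]/[tube 4] = (factor to tube 4)/(factor to tube 2) = 7500/200 = 37.5

37.5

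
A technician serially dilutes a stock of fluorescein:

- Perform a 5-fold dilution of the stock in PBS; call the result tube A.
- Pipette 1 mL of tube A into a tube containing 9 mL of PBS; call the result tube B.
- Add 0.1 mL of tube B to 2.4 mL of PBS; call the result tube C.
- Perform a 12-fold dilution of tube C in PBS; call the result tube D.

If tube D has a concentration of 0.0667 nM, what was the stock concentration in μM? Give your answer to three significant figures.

1.00 μM

Step 1: 5-fold → factor 5
Step 2: 1 mL + 9 mL = 10 mL total → factor 10/1 = 10
Step 3: 0.1 mL + 2.4 mL = 2.5 mL total → factor 2.5/0.1 = 25
Step 4: 12-fold → factor 12
Overall dilution factor = 5 × 10 × 25 × 12 = 15000
Stock = 0.0667 nM × 15000 = 1000 nM = 1.00 μM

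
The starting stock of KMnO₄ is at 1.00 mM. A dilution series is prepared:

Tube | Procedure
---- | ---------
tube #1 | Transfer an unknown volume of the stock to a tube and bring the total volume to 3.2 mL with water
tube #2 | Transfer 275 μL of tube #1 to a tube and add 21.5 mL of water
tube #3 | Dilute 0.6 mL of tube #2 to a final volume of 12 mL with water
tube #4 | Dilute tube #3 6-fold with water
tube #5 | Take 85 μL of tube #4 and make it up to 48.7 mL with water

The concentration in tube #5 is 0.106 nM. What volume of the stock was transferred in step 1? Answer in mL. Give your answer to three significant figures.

Step 1: v brought to 3.2 mL → factor = 3.2 mL/v
Step 2: 275 μL + 21.5 mL = 21775 μL total → factor 21775/275 = 79.182
Step 3: 0.6 mL brought to 12 mL → factor 12/0.6 = 20
Step 4: 6-fold → factor 6
Step 5: 85 μL brought to 48.7 mL → factor 48700/85 = 572.94
Product of known-step factors = 5.444 × 10^6
Overall factor = 1.00 mM / (0.106 nM) = 9.434 × 10^6
Step-1 factor = 9.434 × 10^6 / 5.444 × 10^6 = 1.7329
v = 3.2 mL / 1.7329 = 1.85 mL

1.85 mL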